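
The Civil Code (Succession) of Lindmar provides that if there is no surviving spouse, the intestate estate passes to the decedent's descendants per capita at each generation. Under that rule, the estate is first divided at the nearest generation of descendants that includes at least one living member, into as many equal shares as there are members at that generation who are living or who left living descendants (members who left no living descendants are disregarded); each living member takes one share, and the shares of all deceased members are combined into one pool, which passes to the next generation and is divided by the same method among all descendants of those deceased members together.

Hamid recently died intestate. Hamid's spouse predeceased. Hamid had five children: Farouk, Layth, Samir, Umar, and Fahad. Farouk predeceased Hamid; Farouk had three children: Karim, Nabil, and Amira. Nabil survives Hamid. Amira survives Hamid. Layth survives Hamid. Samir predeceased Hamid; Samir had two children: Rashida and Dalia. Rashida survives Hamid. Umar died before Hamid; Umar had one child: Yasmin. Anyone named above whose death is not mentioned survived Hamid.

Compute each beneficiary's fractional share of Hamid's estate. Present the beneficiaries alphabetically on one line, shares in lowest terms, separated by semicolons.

Amira 1/10; Dalia 1/10; Fahad 1/5; Karim 1/10; Layth 1/5; Nabil 1/10; Rashida 1/10; Yasmin 1/10

There is no surviving spouse, so the entire estate passes to Hamid's descendants per capita at each generation.
At generation 1 (Farouk, Layth, Samir, Umar, Fahad) there are 5 shares of (1)/5 = 1/5 each.
Living: Layth and Fahad — each takes 1/5.
Deceased: Farouk, Samir, and Umar. Their combined 3/5 is pooled and carried to generation 2.
At generation 2 (Karim, Nabil, Amira, Rashida, Dalia, Yasmin) there are 6 shares of (3/5)/6 = 1/10 each.
Living: Karim, Nabil, Amira, Rashida, Dalia, and Yasmin — each takes 1/10.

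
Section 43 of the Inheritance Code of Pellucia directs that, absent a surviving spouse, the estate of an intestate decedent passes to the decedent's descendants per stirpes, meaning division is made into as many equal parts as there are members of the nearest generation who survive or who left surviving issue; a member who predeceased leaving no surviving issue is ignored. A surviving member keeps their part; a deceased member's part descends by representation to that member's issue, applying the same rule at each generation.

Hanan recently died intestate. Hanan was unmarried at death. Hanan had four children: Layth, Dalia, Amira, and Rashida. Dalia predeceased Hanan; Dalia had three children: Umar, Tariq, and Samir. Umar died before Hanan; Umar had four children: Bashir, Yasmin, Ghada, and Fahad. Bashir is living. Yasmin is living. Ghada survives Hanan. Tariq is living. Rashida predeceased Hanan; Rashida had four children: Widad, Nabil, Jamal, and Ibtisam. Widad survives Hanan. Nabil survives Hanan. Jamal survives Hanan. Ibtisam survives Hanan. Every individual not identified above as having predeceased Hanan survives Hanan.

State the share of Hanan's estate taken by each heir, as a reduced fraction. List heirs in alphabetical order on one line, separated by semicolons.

Amira 1/4; Bashir 1/48; Fahad 1/48; Ghada 1/48; Ibtisam 1/16; Jamal 1/16; Layth 1/4; Nabil 1/16; Samir 1/12; Tariq 1/12; Widad 1/16; Yasmin 1/48

There is no surviving spouse, so the entire estate passes to Hanan's descendants per stirpes.
The estate is divided into 4 equal shares of 1/4 among Layth, Dalia, Amira, Rashida.
Layth is living and takes 1/4.
Dalia predeceased; the 1/4 allotted to Dalia's branch passes to Dalia's issue by representation.
The 1/4 is divided into 3 equal shares of 1/12 among Umar, Tariq, Samir.
Umar predeceased; the 1/12 allotted to Umar's branch passes to Umar's issue by representation.
The 1/12 is divided into 4 equal shares of 1/48 among Bashir, Yasmin, Ghada, Fahad.
Bashir is living and takes 1/48.
Yasmin is living and takes 1/48.
Ghada is living and takes 1/48.
Fahad is living and takes 1/48.
Tariq is living and takes 1/12.
Samir is living and takes 1/12.
Amira is living and takes 1/4.
Rashida predeceased; the 1/4 allotted to Rashida's branch passes to Rashida's issue by representation.
The 1/4 is divided into 4 equal shares of 1/16 among Widad, Nabil, Jamal, Ibtisam.
Widad is living and takes 1/16.
Nabil is living and takes 1/16.
Jamal is living and takes 1/16.
Ibtisam is living and takes 1/16.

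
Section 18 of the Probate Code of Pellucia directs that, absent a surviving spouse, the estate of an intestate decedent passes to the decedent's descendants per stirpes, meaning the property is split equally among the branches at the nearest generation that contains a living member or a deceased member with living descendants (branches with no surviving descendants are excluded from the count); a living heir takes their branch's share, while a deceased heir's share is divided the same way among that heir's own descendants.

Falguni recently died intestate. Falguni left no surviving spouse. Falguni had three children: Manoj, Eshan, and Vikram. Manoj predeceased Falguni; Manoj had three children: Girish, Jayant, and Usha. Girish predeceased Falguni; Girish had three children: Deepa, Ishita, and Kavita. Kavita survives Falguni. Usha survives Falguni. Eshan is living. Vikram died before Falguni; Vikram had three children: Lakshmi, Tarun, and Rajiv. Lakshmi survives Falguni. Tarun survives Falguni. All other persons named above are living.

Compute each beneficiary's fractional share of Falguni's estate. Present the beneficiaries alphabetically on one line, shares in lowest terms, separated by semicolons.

There is no surviving spouse, so the entire estate passes to Falguni's descendants per stirpes.
The estate is divided into 3 equal shares of 1/3 among Manoj, Eshan, Vikram.
Manoj predeceased; the 1/3 allotted to Manoj's branch passes to Manoj's issue by representation.
The 1/3 is divided into 3 equal shares of 1/9 among Girish, Jayant, Usha.
Girish predeceased; the 1/9 allotted to Girish's branch passes to Girish's issue by representation.
The 1/9 is divided into 3 equal shares of 1/27 among Deepa, Ishita, Kavita.
Deepa is living and takes 1/27.
Ishita is living and takes 1/27.
Kavita is living and takes 1/27.
Jayant is living and takes 1/9.
Usha is living and takes 1/9.
Eshan is living and takes 1/3.
Vikram predeceased; the 1/3 allotted to Vikram's branch passes to Vikram's issue by representation.
The 1/3 is divided into 3 equal shares of 1/9 among Lakshmi, Tarun, Rajiv.
Lakshmi is living and takes 1/9.
Tarun is living and takes 1/9.
Rajiv is living and takes 1/9.

Deepa 1/27; Eshan 1/3; Ishita 1/27; Jayant 1/9; Kavita 1/27; Lakshmi 1/9; Rajiv 1/9; Tarun 1/9; Usha 1/9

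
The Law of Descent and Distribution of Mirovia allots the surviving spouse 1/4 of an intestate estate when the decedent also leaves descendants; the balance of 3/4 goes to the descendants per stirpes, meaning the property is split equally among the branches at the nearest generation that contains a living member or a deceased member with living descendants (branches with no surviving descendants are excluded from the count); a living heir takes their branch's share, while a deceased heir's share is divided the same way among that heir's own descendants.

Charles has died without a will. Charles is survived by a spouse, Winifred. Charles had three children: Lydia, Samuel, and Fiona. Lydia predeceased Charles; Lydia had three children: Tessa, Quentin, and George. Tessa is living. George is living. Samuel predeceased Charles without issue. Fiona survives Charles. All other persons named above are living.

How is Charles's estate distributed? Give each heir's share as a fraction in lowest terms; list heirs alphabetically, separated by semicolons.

Winifred, as surviving spouse, takes 1/4.
The remaining 3/4 passes to Charles's descendants per stirpes.
Samuel left no surviving issue, so that branch lapses and is disregarded.
The 3/4 is divided into 2 equal shares of 3/8 among Lydia, Fiona.
Lydia predeceased; the 3/8 allotted to Lydia's branch passes to Lydia's issue by representation.
The 3/8 is divided into 3 equal shares of 1/8 among Tessa, Quentin, George.
Tessa is living and takes 1/8.
Quentin is living and takes 1/8.
George is living and takes 1/8.
Fiona is living and takes 3/8.

Fiona 3/8; George 1/8; Quentin 1/8; Tessa 1/8; Winifred 1/4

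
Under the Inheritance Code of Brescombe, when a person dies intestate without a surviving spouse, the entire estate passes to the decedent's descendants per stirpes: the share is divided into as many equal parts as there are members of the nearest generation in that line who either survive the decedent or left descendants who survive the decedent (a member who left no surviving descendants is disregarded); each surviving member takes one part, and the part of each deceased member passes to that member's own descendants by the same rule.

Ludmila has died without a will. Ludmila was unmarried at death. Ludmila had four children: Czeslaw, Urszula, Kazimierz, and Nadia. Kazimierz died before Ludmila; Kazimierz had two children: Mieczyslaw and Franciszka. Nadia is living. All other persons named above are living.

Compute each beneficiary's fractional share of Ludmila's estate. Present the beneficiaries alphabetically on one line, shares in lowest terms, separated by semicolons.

There is no surviving spouse, so the entire estate passes to Ludmila's descendants per stirpes.
The estate is divided into 4 equal shares of 1/4 among Czeslaw, Urszula, Kazimierz, Nadia.
Czeslaw is living and takes 1/4.
Urszula is living and takes 1/4.
Kazimierz predeceased; the 1/4 allotted to Kazimierz's branch passes to Kazimierz's issue by representation.
The 1/4 is divided into 2 equal shares of 1/8 among Mieczyslaw, Franciszka.
Mieczyslaw is living and takes 1/8.
Franciszka is living and takes 1/8.
Nadia is living and takes 1/4.

Czeslaw 1/4; Franciszka 1/8; Mieczyslaw 1/8; Nadia 1/4; Urszula 1/4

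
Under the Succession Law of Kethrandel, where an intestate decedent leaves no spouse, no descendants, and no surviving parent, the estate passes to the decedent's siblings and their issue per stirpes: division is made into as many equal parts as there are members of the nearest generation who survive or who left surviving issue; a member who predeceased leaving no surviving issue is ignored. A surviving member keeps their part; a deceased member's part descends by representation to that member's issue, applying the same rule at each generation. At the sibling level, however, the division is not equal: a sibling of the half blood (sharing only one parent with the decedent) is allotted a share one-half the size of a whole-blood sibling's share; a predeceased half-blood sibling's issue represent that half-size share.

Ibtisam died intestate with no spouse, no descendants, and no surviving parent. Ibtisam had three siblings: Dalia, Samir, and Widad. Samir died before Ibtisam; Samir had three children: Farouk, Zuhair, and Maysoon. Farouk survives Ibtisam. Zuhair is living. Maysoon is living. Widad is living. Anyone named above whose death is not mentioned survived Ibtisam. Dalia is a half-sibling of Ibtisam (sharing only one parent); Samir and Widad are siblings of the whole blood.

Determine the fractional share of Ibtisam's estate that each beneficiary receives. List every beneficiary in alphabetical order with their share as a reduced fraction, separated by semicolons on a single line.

No spouse, descendants, or parent survives, so the estate passes to Ibtisam's siblings per stirpes.
Half-blood siblings count for one-half the weight of whole-blood siblings at the initial division.
Dividing 1 in proportion to weights (total weight 5/2): Dalia (weight 1/2) → 1/5; Samir (weight 1) → 2/5; Widad (weight 1) → 2/5.
Dalia is living and takes 1/5.
Samir predeceased; the 2/5 allotted to Samir's branch passes to Samir's issue by representation.
The 2/5 is divided into 3 equal shares of 2/15 among Farouk, Zuhair, Maysoon.
Farouk is living and takes 2/15.
Zuhair is living and takes 2/15.
Maysoon is living and takes 2/15.
Widad is living and takes 2/5.

Dalia 1/5; Farouk 2/15; Maysoon 2/15; Widad 2/5; Zuhair 2/15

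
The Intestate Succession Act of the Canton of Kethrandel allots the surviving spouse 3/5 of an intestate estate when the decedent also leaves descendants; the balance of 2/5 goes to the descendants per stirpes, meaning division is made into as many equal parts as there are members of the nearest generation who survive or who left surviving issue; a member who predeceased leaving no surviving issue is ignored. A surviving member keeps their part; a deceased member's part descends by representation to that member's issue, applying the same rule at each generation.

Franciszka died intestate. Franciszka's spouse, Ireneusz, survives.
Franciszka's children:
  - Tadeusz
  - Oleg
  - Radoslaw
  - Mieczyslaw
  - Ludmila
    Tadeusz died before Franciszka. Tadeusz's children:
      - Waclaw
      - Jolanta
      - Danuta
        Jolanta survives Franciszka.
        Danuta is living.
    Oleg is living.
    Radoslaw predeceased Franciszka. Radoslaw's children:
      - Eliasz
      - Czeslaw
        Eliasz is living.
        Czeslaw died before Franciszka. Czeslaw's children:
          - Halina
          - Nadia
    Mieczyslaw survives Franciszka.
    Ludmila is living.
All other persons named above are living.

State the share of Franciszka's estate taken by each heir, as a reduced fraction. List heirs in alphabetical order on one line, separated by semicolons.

Danuta 2/75; Eliasz 1/25; Halina 1/50; Ireneusz 3/5; Jolanta 2/75; Ludmila 2/25; Mieczyslaw 2/25; Nadia 1/50; Oleg 2/25; Waclaw 2/75

Ireneusz, as surviving spouse, takes 3/5.
The remaining 2/5 passes to Franciszka's descendants per stirpes.
The 2/5 is divided into 5 equal shares of 2/25 among Tadeusz, Oleg, Radoslaw, Mieczyslaw, Ludmila.
Tadeusz predeceased; the 2/25 allotted to Tadeusz's branch passes to Tadeusz's issue by representation.
The 2/25 is divided into 3 equal shares of 2/75 among Waclaw, Jolanta, Danuta.
Waclaw is living and takes 2/75.
Jolanta is living and takes 2/75.
Danuta is living and takes 2/75.
Oleg is living and takes 2/25.
Radoslaw predeceased; the 2/25 allotted to Radoslaw's branch passes to Radoslaw's issue by representation.
The 2/25 is divided into 2 equal shares of 1/25 among Eliasz, Czeslaw.
Eliasz is living and takes 1/25.
Czeslaw predeceased; the 1/25 allotted to Czeslaw's branch passes to Czeslaw's issue by representation.
The 1/25 is divided into 2 equal shares of 1/50 among Halina, Nadia.
Halina is living and takes 1/50.
Nadia is living and takes 1/50.
Mieczyslaw is living and takes 2/25.
Ludmila is living and takes 2/25.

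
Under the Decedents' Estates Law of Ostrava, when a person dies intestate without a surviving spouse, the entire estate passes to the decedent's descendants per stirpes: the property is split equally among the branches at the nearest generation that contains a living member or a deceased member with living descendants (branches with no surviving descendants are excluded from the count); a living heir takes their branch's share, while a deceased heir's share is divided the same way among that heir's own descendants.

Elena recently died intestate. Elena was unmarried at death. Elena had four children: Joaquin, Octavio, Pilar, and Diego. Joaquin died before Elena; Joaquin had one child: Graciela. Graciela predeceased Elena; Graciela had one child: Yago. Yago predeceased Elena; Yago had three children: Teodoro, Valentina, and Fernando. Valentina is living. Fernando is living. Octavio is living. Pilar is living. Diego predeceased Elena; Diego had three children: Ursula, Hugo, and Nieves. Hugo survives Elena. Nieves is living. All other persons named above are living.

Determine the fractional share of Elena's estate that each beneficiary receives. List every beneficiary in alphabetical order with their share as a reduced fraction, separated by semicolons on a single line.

Fernando 1/12; Hugo 1/12; Nieves 1/12; Octavio 1/4; Pilar 1/4; Teodoro 1/12; Ursula 1/12; Valentina 1/12

There is no surviving spouse, so the entire estate passes to Elena's descendants per stirpes.
The estate is divided into 4 equal shares of 1/4 among Joaquin, Octavio, Pilar, Diego.
Joaquin predeceased; the 1/4 allotted to Joaquin's branch passes to Joaquin's issue by representation.
Graciela's line is the sole branch at this level, so the full 1/4 passes to Graciela's issue by representation.
Yago's line is the sole branch at this level, so the full 1/4 passes to Yago's issue by representation.
The 1/4 is divided into 3 equal shares of 1/12 among Teodoro, Valentina, Fernando.
Teodoro is living and takes 1/12.
Valentina is living and takes 1/12.
Fernando is living and takes 1/12.
Octavio is living and takes 1/4.
Pilar is living and takes 1/4.
Diego predeceased; the 1/4 allotted to Diego's branch passes to Diego's issue by representation.
The 1/4 is divided into 3 equal shares of 1/12 among Ursula, Hugo, Nieves.
Ursula is living and takes 1/12.
Hugo is living and takes 1/12.
Nieves is living and takes 1/12.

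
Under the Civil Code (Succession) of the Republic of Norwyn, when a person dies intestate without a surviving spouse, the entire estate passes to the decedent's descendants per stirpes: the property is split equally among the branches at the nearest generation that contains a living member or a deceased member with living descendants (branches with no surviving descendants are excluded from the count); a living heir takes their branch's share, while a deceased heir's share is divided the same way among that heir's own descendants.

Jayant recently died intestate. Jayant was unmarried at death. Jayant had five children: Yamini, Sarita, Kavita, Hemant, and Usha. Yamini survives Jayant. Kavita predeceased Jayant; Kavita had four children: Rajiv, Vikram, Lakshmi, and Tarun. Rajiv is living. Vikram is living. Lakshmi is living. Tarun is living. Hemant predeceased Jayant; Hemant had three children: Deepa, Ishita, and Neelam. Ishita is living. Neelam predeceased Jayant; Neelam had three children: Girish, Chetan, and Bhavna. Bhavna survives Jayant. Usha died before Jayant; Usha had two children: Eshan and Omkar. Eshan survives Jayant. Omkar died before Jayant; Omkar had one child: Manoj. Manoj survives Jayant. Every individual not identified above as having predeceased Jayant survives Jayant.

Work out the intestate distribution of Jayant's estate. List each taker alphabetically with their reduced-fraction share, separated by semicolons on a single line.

There is no surviving spouse, so the entire estate passes to Jayant's descendants per stirpes.
The estate is divided into 5 equal shares of 1/5 among Yamini, Sarita, Kavita, Hemant, Usha.
Yamini is living and takes 1/5.
Sarita is living and takes 1/5.
Kavita predeceased; the 1/5 allotted to Kavita's branch passes to Kavita's issue by representation.
The 1/5 is divided into 4 equal shares of 1/20 among Rajiv, Vikram, Lakshmi, Tarun.
Rajiv is living and takes 1/20.
Vikram is living and takes 1/20.
Lakshmi is living and takes 1/20.
Tarun is living and takes 1/20.
Hemant predeceased; the 1/5 allotted to Hemant's branch passes to Hemant's issue by representation.
The 1/5 is divided into 3 equal shares of 1/15 among Deepa, Ishita, Neelam.
Deepa is living and takes 1/15.
Ishita is living and takes 1/15.
Neelam predeceased; the 1/15 allotted to Neelam's branch passes to Neelam's issue by representation.
The 1/15 is divided into 3 equal shares of 1/45 among Girish, Chetan, Bhavna.
Girish is living and takes 1/45.
Chetan is living and takes 1/45.
Bhavna is living and takes 1/45.
Usha predeceased; the 1/5 allotted to Usha's branch passes to Usha's issue by representation.
The 1/5 is divided into 2 equal shares of 1/10 among Eshan, Omkar.
Eshan is living and takes 1/10.
Omkar predeceased; the 1/10 allotted to Omkar's branch passes to Omkar's issue by representation.
Manoj is the sole taker at this level and receives the full 1/10.

Bhavna 1/45; Chetan 1/45; Deepa 1/15; Eshan 1/10; Girish 1/45; Ishita 1/15; Lakshmi 1/20; Manoj 1/10; Rajiv 1/20; Sarita 1/5; Tarun 1/20; Vikram 1/20; Yamini 1/5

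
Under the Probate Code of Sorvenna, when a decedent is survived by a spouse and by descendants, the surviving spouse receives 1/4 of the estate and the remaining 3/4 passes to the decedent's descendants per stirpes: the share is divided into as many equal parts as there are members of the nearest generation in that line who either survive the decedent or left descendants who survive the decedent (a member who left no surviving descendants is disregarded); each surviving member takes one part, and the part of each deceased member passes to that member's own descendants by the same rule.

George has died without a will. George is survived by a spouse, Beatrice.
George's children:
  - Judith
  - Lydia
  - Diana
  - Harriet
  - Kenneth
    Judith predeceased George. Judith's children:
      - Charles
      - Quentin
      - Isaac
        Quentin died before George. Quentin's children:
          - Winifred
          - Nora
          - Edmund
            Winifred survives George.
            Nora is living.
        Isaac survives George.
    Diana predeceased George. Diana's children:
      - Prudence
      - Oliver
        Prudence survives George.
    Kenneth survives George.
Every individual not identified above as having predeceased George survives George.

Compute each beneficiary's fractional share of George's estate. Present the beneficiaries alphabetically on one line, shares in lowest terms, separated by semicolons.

Beatrice 1/4; Charles 1/20; Edmund 1/60; Harriet 3/20; Isaac 1/20; Kenneth 3/20; Lydia 3/20; Nora 1/60; Oliver 3/40; Prudence 3/40; Winifred 1/60

Beatrice, as surviving spouse, takes 1/4.
The remaining 3/4 passes to George's descendants per stirpes.
The 3/4 is divided into 5 equal shares of 3/20 among Judith, Lydia, Diana, Harriet, Kenneth.
Judith predeceased; the 3/20 allotted to Judith's branch passes to Judith's issue by representation.
The 3/20 is divided into 3 equal shares of 1/20 among Charles, Quentin, Isaac.
Charles is living and takes 1/20.
Quentin predeceased; the 1/20 allotted to Quentin's branch passes to Quentin's issue by representation.
The 1/20 is divided into 3 equal shares of 1/60 among Winifred, Nora, Edmund.
Winifred is living and takes 1/60.
Nora is living and takes 1/60.
Edmund is living and takes 1/60.
Isaac is living and takes 1/20.
Lydia is living and takes 3/20.
Diana predeceased; the 3/20 allotted to Diana's branch passes to Diana's issue by representation.
The 3/20 is divided into 2 equal shares of 3/40 among Prudence, Oliver.
Prudence is living and takes 3/40.
Oliver is living and takes 3/40.
Harriet is living and takes 3/20.
Kenneth is living and takes 3/20.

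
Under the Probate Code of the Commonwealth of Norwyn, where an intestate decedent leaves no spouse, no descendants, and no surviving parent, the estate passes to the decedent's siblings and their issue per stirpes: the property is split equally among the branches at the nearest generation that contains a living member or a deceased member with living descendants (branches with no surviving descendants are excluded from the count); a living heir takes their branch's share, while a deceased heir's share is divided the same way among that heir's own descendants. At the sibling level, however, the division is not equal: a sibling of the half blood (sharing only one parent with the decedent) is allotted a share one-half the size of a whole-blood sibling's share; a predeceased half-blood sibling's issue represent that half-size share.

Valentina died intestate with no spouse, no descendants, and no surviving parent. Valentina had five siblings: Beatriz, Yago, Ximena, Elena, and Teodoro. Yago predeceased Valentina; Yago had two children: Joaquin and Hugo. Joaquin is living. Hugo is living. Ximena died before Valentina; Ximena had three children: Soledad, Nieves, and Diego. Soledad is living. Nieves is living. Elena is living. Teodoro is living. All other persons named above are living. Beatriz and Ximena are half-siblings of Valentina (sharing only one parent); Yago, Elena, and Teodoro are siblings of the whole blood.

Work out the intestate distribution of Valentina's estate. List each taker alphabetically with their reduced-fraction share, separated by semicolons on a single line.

No spouse, descendants, or parent survives, so the estate passes to Valentina's siblings per stirpes.
Half-blood siblings count for one-half the weight of whole-blood siblings at the initial division.
Dividing 1 in proportion to weights (total weight 4): Beatriz (weight 1/2) → 1/8; Yago (weight 1) → 1/4; Ximena (weight 1/2) → 1/8; Elena (weight 1) → 1/4; Teodoro (weight 1) → 1/4.
Beatriz is living and takes 1/8.
Yago predeceased; the 1/4 allotted to Yago's branch passes to Yago's issue by representation.
The 1/4 is divided into 2 equal shares of 1/8 among Joaquin, Hugo.
Joaquin is living and takes 1/8.
Hugo is living and takes 1/8.
Ximena predeceased; the 1/8 allotted to Ximena's branch passes to Ximena's issue by representation.
The 1/8 is divided into 3 equal shares of 1/24 among Soledad, Nieves, Diego.
Soledad is living and takes 1/24.
Nieves is living and takes 1/24.
Diego is living and takes 1/24.
Elena is living and takes 1/4.
Teodoro is living and takes 1/4.

Beatriz 1/8; Diego 1/24; Elena 1/4; Hugo 1/8; Joaquin 1/8; Nieves 1/24; Soledad 1/24; Teodoro 1/4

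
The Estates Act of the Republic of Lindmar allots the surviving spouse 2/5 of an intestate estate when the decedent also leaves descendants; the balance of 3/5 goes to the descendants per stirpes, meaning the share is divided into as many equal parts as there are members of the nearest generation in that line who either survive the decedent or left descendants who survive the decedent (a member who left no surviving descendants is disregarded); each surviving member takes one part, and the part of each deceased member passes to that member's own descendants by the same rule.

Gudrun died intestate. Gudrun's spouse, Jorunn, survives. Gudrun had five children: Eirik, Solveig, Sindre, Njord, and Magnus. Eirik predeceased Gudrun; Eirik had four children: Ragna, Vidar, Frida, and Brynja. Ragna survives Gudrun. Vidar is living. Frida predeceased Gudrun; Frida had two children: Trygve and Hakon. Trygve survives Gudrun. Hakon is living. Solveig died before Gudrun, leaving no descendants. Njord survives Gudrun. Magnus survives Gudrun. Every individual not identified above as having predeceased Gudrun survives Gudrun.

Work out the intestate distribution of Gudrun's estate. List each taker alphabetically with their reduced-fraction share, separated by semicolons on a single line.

Brynja 3/80; Hakon 3/160; Jorunn 2/5; Magnus 3/20; Njord 3/20; Ragna 3/80; Sindre 3/20; Trygve 3/160; Vidar 3/80

Jorunn, as surviving spouse, takes 2/5.
The remaining 3/5 passes to Gudrun's descendants per stirpes.
Solveig left no surviving issue, so that branch lapses and is disregarded.
The 3/5 is divided into 4 equal shares of 3/20 among Eirik, Sindre, Njord, Magnus.
Eirik predeceased; the 3/20 allotted to Eirik's branch passes to Eirik's issue by representation.
The 3/20 is divided into 4 equal shares of 3/80 among Ragna, Vidar, Frida, Brynja.
Ragna is living and takes 3/80.
Vidar is living and takes 3/80.
Frida predeceased; the 3/80 allotted to Frida's branch passes to Frida's issue by representation.
The 3/80 is divided into 2 equal shares of 3/160 among Trygve, Hakon.
Trygve is living and takes 3/160.
Hakon is living and takes 3/160.
Brynja is living and takes 3/80.
Sindre is living and takes 3/20.
Njord is living and takes 3/20.
Magnus is living and takes 3/20.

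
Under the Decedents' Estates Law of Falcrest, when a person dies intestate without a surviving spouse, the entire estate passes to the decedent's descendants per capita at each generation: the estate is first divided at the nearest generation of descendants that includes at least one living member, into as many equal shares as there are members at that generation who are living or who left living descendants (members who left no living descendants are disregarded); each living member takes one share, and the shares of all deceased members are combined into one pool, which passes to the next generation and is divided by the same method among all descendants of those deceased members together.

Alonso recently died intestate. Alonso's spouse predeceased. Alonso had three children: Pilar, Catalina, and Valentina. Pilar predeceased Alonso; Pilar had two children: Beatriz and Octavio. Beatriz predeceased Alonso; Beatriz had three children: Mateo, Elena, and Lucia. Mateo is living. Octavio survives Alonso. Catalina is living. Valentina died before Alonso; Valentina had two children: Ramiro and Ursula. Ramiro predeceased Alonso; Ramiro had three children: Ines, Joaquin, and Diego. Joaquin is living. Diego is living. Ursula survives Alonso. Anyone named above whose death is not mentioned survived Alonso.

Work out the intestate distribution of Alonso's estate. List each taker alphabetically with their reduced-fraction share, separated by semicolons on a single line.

Catalina 1/3; Diego 1/18; Elena 1/18; Ines 1/18; Joaquin 1/18; Lucia 1/18; Mateo 1/18; Octavio 1/6; Ursula 1/6

There is no surviving spouse, so the entire estate passes to Alonso's descendants per capita at each generation.
At generation 1 (Pilar, Catalina, Valentina) there are 3 shares of (1)/3 = 1/3 each.
Living: Catalina — each takes 1/3.
Deceased: Pilar and Valentina. Their combined 2/3 is pooled and carried to generation 2.
At generation 2 (Beatriz, Octavio, Ramiro, Ursula) there are 4 shares of (2/3)/4 = 1/6 each.
Living: Octavio and Ursula — each takes 1/6.
Deceased: Beatriz and Ramiro. Their combined 1/3 is pooled and carried to generation 3.
At generation 3 (Mateo, Elena, Lucia, Ines, Joaquin, Diego) there are 6 shares of (1/3)/6 = 1/18 each.
Living: Mateo, Elena, Lucia, Ines, Joaquin, and Diego — each takes 1/18.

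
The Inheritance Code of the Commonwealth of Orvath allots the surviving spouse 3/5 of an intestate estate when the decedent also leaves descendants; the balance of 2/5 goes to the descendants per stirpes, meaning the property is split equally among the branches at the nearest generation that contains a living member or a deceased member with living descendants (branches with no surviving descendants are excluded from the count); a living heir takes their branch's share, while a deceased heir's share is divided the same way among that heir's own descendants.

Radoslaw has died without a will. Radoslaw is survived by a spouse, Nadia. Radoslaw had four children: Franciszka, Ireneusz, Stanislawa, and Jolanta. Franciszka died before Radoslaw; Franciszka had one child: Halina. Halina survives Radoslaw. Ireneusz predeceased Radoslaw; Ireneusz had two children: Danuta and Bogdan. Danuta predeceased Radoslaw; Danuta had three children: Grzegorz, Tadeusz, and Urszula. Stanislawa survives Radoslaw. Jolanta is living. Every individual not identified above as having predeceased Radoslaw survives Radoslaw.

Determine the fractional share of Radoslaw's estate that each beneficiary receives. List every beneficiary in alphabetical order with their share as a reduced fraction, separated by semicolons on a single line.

Nadia, as surviving spouse, takes 3/5.
The remaining 2/5 passes to Radoslaw's descendants per stirpes.
The 2/5 is divided into 4 equal shares of 1/10 among Franciszka, Ireneusz, Stanislawa, Jolanta.
Franciszka predeceased; the 1/10 allotted to Franciszka's branch passes to Franciszka's issue by representation.
Halina is the sole taker at this level and receives the full 1/10.
Ireneusz predeceased; the 1/10 allotted to Ireneusz's branch passes to Ireneusz's issue by representation.
The 1/10 is divided into 2 equal shares of 1/20 among Danuta, Bogdan.
Danuta predeceased; the 1/20 allotted to Danuta's branch passes to Danuta's issue by representation.
The 1/20 is divided into 3 equal shares of 1/60 among Grzegorz, Tadeusz, Urszula.
Grzegorz is living and takes 1/60.
Tadeusz is living and takes 1/60.
Urszula is living and takes 1/60.
Bogdan is living and takes 1/20.
Stanislawa is living and takes 1/10.
Jolanta is living and takes 1/10.

Bogdan 1/20; Grzegorz 1/60; Halina 1/10; Jolanta 1/10; Nadia 3/5; Stanislawa 1/10; Tadeusz 1/60; Urszula 1/60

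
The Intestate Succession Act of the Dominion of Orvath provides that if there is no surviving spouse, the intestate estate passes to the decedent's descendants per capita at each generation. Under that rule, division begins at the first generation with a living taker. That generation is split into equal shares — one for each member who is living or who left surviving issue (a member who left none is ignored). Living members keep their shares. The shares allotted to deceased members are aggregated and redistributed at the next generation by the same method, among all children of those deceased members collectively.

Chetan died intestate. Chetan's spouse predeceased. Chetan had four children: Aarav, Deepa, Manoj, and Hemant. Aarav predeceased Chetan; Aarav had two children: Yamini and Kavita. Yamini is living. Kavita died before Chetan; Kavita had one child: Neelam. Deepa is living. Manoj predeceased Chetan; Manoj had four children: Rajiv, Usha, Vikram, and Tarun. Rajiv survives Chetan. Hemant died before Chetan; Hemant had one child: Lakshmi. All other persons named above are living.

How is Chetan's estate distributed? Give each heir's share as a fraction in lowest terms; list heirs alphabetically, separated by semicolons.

There is no surviving spouse, so the entire estate passes to Chetan's descendants per capita at each generation.
At generation 1 (Aarav, Deepa, Manoj, Hemant) there are 4 shares of (1)/4 = 1/4 each.
Living: Deepa — each takes 1/4.
Deceased: Aarav, Manoj, and Hemant. Their combined 3/4 is pooled and carried to generation 2.
At generation 2 (Yamini, Kavita, Rajiv, Usha, Vikram, Tarun, Lakshmi) there are 7 shares of (3/4)/7 = 3/28 each.
Living: Yamini, Rajiv, Usha, Vikram, Tarun, and Lakshmi — each takes 3/28.
Deceased: Kavita. That 3/28 share is carried to generation 3.
At generation 3 (Neelam) there are 1 shares of (3/28)/1 = 3/28 each.
Living: Neelam — each takes 3/28.

Deepa 1/4; Lakshmi 3/28; Neelam 3/28; Rajiv 3/28; Tarun 3/28; Usha 3/28; Vikram 3/28; Yamini 3/28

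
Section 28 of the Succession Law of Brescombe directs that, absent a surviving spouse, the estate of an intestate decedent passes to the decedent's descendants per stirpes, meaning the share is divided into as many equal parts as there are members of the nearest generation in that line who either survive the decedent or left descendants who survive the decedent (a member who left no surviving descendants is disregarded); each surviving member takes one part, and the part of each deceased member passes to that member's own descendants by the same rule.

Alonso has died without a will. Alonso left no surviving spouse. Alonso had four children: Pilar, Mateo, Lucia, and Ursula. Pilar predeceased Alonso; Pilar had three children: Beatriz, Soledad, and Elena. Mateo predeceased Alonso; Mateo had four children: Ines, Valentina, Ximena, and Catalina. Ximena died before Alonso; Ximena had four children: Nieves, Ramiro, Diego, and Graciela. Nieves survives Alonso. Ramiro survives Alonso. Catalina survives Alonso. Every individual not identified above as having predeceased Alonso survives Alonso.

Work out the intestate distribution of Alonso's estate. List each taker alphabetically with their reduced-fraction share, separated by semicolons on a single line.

There is no surviving spouse, so the entire estate passes to Alonso's descendants per stirpes.
The estate is divided into 4 equal shares of 1/4 among Pilar, Mateo, Lucia, Ursula.
Pilar predeceased; the 1/4 allotted to Pilar's branch passes to Pilar's issue by representation.
The 1/4 is divided into 3 equal shares of 1/12 among Beatriz, Soledad, Elena.
Beatriz is living and takes 1/12.
Soledad is living and takes 1/12.
Elena is living and takes 1/12.
Mateo predeceased; the 1/4 allotted to Mateo's branch passes to Mateo's issue by representation.
The 1/4 is divided into 4 equal shares of 1/16 among Ines, Valentina, Ximena, Catalina.
Ines is living and takes 1/16.
Valentina is living and takes 1/16.
Ximena predeceased; the 1/16 allotted to Ximena's branch passes to Ximena's issue by representation.
The 1/16 is divided into 4 equal shares of 1/64 among Nieves, Ramiro, Diego, Graciela.
Nieves is living and takes 1/64.
Ramiro is living and takes 1/64.
Diego is living and takes 1/64.
Graciela is living and takes 1/64.
Catalina is living and takes 1/16.
Lucia is living and takes 1/4.
Ursula is living and takes 1/4.

Beatriz 1/12; Catalina 1/16; Diego 1/64; Elena 1/12; Graciela 1/64; Ines 1/16; Lucia 1/4; Nieves 1/64; Ramiro 1/64; Soledad 1/12; Ursula 1/4; Valentina 1/16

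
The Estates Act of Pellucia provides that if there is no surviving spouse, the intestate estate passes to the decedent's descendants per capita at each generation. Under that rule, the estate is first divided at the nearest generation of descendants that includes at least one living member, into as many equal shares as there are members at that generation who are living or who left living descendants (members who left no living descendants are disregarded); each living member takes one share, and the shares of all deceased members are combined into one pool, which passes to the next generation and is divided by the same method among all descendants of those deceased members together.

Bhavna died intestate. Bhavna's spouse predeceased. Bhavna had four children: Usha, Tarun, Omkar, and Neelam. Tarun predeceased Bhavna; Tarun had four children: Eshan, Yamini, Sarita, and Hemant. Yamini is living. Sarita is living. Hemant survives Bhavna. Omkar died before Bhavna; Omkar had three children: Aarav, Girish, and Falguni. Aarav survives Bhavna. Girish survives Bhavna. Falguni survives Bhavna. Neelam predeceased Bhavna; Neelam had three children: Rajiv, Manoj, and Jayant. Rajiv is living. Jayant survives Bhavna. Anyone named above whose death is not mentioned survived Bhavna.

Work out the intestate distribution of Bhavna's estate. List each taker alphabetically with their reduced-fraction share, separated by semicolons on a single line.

There is no surviving spouse, so the entire estate passes to Bhavna's descendants per capita at each generation.
At generation 1 (Usha, Tarun, Omkar, Neelam) there are 4 shares of (1)/4 = 1/4 each.
Living: Usha — each takes 1/4.
Deceased: Tarun, Omkar, and Neelam. Their combined 3/4 is pooled and carried to generation 2.
At generation 2 (Eshan, Yamini, Sarita, Hemant, Aarav, Girish, Falguni, Rajiv, Manoj, Jayant) there are 10 shares of (3/4)/10 = 3/40 each.
Living: Eshan, Yamini, Sarita, Hemant, Aarav, Girish, Falguni, Rajiv, Manoj, and Jayant — each takes 3/40.

Aarav 3/40; Eshan 3/40; Falguni 3/40; Girish 3/40; Hemant 3/40; Jayant 3/40; Manoj 3/40; Rajiv 3/40; Sarita 3/40; Usha 1/4; Yamini 3/40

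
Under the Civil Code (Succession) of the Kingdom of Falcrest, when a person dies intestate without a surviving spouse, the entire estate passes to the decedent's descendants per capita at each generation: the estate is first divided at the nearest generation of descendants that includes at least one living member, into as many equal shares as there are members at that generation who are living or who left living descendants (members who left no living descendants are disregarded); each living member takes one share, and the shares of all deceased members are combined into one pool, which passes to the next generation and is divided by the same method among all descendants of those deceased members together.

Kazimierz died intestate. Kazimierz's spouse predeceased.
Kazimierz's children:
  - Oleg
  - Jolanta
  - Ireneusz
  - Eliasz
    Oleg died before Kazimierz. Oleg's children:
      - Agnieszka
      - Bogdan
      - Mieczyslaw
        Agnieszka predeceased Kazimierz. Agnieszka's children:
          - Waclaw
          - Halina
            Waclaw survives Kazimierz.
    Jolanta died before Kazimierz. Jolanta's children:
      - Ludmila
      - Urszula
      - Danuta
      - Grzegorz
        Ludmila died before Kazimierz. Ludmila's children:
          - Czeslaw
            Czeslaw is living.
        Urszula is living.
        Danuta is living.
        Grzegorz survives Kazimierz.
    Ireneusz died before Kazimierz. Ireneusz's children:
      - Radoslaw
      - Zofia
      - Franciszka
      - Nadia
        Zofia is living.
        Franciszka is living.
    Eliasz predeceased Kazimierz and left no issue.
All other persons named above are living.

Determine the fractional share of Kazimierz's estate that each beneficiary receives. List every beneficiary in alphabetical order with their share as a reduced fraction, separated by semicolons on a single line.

Bogdan 1/11; Czeslaw 2/33; Danuta 1/11; Franciszka 1/11; Grzegorz 1/11; Halina 2/33; Mieczyslaw 1/11; Nadia 1/11; Radoslaw 1/11; Urszula 1/11; Waclaw 2/33; Zofia 1/11

There is no surviving spouse, so the entire estate passes to Kazimierz's descendants per capita at each generation.
No one at generation 1 (Oleg, Jolanta, Ireneusz) is living; moving to the next generation.
At generation 2 (Agnieszka, Bogdan, Mieczyslaw, Ludmila, Urszula, Danuta, Grzegorz, Radoslaw, Zofia, Franciszka, Nadia) there are 11 shares of (1)/11 = 1/11 each.
Living: Bogdan, Mieczyslaw, Urszula, Danuta, Grzegorz, Radoslaw, Zofia, Franciszka, and Nadia — each takes 1/11.
Deceased: Agnieszka and Ludmila. Their combined 2/11 is pooled and carried to generation 3.
At generation 3 (Waclaw, Halina, Czeslaw) there are 3 shares of (2/11)/3 = 2/33 each.
Living: Waclaw, Halina, and Czeslaw — each takes 2/33.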